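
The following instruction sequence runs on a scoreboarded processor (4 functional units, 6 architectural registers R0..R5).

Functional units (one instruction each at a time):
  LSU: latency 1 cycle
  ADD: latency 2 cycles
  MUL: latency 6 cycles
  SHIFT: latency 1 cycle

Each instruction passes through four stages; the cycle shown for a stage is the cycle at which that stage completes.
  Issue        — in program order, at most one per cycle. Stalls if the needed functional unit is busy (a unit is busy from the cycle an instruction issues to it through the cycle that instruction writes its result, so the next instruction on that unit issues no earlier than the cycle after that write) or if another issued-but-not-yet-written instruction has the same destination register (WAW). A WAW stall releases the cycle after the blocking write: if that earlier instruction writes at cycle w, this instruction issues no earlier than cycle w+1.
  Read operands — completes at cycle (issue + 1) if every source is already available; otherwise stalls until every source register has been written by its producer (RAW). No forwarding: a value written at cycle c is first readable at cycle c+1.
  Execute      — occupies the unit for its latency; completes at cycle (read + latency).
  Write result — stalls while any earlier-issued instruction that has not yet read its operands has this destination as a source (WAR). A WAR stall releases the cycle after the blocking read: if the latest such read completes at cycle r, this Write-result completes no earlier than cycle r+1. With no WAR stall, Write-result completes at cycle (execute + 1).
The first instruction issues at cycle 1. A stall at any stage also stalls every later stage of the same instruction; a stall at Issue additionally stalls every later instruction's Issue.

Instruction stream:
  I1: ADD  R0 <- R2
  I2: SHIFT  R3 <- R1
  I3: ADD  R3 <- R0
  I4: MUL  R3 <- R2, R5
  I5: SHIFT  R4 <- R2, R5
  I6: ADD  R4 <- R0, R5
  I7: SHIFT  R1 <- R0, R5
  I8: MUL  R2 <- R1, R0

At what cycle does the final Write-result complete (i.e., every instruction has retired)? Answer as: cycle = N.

cycle = 28

[I1] 1/2/4/5
[I2] 2/3/4/5
[I3] 6/7/9/10  (WAW R3: wait I2 write@5)
[I4] 11/12/18/19  (WAW R3: wait I3 write@10)
[I5] 12/13/14/15
[I6] 16/17/19/20  (WAW R4: wait I5 write@15)
[I7] 17/18/19/20
[I8] 20/21/27/28  (struct: MUL busy until I4 writes@19)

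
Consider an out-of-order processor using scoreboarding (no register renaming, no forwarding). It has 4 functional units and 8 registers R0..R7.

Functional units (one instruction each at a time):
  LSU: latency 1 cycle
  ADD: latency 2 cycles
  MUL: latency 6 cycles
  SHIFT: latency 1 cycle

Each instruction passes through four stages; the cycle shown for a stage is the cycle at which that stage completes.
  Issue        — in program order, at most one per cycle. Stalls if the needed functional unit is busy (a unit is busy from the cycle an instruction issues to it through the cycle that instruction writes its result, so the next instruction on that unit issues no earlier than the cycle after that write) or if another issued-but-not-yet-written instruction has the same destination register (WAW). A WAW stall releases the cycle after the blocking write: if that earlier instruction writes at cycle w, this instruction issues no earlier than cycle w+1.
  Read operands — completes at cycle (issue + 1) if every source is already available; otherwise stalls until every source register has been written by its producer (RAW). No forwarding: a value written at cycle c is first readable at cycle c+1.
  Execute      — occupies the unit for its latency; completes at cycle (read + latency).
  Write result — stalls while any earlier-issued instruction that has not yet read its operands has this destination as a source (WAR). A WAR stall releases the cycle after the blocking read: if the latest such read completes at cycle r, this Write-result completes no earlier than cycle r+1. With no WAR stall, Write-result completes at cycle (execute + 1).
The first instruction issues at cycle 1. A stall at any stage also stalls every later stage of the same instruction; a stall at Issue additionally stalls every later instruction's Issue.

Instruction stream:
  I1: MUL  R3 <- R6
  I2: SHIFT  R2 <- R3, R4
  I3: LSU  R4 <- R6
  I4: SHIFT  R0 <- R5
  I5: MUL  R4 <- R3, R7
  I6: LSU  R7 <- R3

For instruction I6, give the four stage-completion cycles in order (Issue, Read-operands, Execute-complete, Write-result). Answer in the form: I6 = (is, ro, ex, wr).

I6 = (15, 16, 17, 18)

I1: IS=1 RO=2 EX=8 WR=9
I2: IS=2 RO=10 EX=11 WR=12  [RAW R3: wait I1 write@9]
I3: IS=3 RO=4 EX=5 WR=11  [WAR R4: wait I2 read@10]
I4: IS=13 RO=14 EX=15 WR=16  [struct: SHIFT busy until I2 writes@12]
I5: IS=14 RO=15 EX=21 WR=22
I6: IS=15 RO=16 EX=17 WR=18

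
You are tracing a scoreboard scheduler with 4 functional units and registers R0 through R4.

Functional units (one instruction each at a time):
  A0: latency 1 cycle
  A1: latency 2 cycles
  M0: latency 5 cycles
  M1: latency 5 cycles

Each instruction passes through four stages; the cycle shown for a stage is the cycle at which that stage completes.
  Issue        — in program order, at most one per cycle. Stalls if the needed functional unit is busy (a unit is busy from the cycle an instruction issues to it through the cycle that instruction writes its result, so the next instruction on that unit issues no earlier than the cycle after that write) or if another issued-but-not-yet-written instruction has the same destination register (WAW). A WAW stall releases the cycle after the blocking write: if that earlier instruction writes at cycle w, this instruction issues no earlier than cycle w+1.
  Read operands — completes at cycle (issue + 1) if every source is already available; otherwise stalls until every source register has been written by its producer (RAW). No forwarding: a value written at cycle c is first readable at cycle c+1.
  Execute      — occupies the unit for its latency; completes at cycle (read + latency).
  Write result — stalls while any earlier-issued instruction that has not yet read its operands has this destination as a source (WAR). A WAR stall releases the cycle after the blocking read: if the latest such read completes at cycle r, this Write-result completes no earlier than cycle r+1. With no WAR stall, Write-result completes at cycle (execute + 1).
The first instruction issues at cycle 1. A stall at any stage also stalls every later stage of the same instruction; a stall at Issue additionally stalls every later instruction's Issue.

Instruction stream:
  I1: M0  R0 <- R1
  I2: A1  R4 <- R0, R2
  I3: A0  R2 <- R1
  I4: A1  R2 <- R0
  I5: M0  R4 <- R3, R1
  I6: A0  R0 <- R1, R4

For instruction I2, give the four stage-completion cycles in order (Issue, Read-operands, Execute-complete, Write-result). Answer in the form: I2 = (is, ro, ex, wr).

I1 -> (1, 2, 7, 8)
I2 -> (2, 9, 11, 12)  // RAW R0: wait I1 write@8
I3 -> (3, 4, 5, 10)  // WAR R2: wait I2 read@9
I4 -> (13, 14, 16, 17)  // struct: A1 busy until I2 writes@12
I5 -> (14, 15, 20, 21)
I6 -> (15, 22, 23, 24)  // RAW R4: wait I5 write@21

I2 = (2, 9, 11, 12)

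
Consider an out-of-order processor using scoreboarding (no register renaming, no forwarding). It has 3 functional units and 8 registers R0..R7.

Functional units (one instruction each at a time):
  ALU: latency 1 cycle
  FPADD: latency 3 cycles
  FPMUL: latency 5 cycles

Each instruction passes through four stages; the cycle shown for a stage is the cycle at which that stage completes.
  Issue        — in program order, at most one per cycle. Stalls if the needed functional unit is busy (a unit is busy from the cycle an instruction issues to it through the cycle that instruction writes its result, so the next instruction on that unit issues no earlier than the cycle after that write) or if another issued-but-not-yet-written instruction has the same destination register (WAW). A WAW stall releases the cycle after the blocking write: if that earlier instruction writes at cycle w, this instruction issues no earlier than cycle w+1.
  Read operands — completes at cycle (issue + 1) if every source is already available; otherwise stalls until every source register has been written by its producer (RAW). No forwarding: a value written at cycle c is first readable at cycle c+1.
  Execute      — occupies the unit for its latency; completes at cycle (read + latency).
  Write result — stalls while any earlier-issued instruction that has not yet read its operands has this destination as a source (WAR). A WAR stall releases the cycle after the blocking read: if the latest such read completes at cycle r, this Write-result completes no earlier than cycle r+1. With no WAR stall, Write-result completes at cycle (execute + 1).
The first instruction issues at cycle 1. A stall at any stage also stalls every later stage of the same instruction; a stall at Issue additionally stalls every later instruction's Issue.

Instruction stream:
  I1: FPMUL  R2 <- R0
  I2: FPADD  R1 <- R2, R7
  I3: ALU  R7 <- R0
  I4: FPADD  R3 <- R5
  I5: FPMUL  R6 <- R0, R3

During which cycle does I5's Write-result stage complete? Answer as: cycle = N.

t=1  I1→FPMUL
t=2  I1 RO · I2→FPADD
t=3  I3→ALU
t=4  I3 RO
t=5  I3 EX
t=7  I1 EX
t=8  I1 WR R2
t=9  I2 RO
t=10  I3 WR R7
t=12  I2 EX
t=13  I2 WR R1
t=14  I4→FPADD
t=15  I4 RO · I5→FPMUL
t=18  I4 EX
t=19  I4 WR R3
t=20  I5 RO
t=25  I5 EX
t=26  I5 WR R6

cycle = 26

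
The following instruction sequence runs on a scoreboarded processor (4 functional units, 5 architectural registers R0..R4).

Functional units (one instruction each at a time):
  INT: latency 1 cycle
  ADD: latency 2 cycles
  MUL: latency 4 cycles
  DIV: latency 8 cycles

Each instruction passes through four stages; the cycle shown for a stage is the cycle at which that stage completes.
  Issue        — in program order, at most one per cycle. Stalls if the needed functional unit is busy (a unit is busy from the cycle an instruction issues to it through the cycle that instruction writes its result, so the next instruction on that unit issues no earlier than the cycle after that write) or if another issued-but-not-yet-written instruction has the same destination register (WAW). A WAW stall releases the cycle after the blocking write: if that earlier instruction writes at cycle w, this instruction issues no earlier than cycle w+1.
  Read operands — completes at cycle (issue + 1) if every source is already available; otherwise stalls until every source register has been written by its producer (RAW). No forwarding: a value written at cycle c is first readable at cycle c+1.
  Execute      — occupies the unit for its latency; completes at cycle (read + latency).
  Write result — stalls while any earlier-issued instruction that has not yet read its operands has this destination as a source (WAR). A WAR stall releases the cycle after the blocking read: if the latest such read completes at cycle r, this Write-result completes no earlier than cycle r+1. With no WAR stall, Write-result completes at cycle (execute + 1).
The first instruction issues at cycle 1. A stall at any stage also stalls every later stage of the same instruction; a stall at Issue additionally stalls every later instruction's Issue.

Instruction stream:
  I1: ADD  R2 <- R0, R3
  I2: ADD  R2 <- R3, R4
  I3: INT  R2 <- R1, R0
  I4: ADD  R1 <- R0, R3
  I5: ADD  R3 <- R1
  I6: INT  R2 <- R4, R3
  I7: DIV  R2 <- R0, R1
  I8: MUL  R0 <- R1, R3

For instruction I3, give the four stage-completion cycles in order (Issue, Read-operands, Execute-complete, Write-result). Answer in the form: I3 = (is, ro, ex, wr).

I3 = (11, 12, 13, 14)

[I1] 1/2/4/5
[I2] 6/7/9/10  (struct: ADD busy until I1 writes@5)
[I3] 11/12/13/14  (WAW R2: wait I2 write@10)
[I4] 12/13/15/16
[I5] 17/18/20/21  (struct: ADD busy until I4 writes@16)
[I6] 18/22/23/24  (RAW R3: wait I5 write@21)
[I7] 25/26/34/35  (WAW R2: wait I6 write@24)
[I8] 26/27/31/32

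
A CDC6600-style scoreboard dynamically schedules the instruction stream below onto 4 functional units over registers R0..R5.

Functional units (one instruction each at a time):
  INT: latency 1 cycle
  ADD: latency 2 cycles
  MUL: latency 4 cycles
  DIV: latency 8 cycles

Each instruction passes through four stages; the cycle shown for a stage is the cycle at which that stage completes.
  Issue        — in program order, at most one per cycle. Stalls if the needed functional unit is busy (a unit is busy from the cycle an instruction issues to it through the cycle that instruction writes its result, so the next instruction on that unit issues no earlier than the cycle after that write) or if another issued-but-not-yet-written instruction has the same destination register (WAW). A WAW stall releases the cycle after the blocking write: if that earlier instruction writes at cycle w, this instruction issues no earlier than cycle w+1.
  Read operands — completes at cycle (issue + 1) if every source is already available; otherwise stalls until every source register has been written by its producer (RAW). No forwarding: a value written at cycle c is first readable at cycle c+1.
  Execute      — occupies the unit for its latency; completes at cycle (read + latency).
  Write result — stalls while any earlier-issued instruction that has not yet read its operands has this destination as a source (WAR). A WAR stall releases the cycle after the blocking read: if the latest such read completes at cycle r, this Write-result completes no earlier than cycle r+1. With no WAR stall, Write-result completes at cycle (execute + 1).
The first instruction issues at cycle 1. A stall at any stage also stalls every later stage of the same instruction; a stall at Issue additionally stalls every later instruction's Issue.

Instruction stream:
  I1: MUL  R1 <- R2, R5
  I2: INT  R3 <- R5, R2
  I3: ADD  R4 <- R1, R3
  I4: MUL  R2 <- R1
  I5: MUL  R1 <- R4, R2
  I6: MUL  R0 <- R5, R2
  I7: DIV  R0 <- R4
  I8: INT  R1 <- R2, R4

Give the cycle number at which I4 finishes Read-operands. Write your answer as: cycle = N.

I1 -> (1, 2, 6, 7)
I2 -> (2, 3, 4, 5)
I3 -> (3, 8, 10, 11)  // RAW R1: wait I1 write@7
I4 -> (8, 9, 13, 14)  // struct: MUL busy until I1 writes@7
I5 -> (15, 16, 20, 21)  // struct: MUL busy until I4 writes@14
I6 -> (22, 23, 27, 28)  // struct: MUL busy until I5 writes@21
I7 -> (29, 30, 38, 39)  // WAW R0: wait I6 write@28
I8 -> (30, 31, 32, 33)

cycle = 9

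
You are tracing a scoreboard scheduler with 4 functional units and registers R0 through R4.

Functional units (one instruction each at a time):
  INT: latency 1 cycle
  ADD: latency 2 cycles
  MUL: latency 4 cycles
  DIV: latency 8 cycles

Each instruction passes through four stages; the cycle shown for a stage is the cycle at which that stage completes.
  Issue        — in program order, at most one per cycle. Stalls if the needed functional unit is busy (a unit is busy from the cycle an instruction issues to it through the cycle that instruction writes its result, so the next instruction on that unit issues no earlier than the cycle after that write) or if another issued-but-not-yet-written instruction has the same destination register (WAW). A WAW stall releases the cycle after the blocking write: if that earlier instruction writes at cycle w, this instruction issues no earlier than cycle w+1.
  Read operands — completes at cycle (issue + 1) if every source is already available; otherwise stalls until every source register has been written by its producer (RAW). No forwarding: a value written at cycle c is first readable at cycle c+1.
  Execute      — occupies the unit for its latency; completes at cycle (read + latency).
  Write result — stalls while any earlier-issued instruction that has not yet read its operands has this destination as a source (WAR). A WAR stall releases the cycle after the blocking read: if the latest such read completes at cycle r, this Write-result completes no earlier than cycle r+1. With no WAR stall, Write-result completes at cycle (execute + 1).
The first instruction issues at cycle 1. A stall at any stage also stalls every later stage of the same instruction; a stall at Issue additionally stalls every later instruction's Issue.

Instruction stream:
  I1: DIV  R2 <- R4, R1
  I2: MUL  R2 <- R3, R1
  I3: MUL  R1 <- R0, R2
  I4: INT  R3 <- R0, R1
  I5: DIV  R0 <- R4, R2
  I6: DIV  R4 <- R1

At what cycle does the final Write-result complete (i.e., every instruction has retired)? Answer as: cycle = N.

  I1 | 1 | 2 | 10 | 11
  I2 | 12 | 13 | 17 | 18   WAW R2: wait I1 write@11
  I3 | 19 | 20 | 24 | 25   struct: MUL busy until I2 writes@18
  I4 | 20 | 26 | 27 | 28   RAW R1: wait I3 write@25
  I5 | 21 | 22 | 30 | 31
  I6 | 32 | 33 | 41 | 42   struct: DIV busy until I5 writes@31

cycle = 42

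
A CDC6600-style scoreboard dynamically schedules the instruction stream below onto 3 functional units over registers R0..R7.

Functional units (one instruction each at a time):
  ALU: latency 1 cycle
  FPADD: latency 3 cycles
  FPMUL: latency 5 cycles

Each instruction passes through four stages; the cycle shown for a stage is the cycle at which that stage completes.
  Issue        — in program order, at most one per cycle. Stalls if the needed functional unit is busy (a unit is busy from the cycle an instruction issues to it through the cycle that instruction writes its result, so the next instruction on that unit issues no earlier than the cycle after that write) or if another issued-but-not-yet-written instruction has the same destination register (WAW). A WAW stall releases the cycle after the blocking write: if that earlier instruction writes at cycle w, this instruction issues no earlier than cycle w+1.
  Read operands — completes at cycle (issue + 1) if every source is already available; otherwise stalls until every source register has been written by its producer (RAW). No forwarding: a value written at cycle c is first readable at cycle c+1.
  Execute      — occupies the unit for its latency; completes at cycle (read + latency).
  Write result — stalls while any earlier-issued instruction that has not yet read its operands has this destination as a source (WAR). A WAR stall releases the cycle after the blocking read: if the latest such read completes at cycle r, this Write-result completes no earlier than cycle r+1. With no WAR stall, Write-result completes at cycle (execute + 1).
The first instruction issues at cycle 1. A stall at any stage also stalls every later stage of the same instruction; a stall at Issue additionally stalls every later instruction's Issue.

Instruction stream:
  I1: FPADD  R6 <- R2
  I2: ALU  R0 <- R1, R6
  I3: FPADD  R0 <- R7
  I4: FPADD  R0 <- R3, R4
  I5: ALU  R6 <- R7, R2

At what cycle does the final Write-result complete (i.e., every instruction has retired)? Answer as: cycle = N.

cycle = 21

c1: issue I1 (FPADD)
c2: I1 read-ops; issue I2 (ALU)
c5: I1 finished on FPADD
c6: I1→R6
c7: I2 read-ops
c8: I2 finished on ALU
c9: I2→R0
c10: issue I3 (FPADD)
c11: I3 read-ops
c14: I3 finished on FPADD
c15: I3→R0
c16: issue I4 (FPADD)
c17: I4 read-ops; issue I5 (ALU)
c18: I5 read-ops
c19: I5 finished on ALU
c20: I4 finished on FPADD; I5→R6
c21: I4→R0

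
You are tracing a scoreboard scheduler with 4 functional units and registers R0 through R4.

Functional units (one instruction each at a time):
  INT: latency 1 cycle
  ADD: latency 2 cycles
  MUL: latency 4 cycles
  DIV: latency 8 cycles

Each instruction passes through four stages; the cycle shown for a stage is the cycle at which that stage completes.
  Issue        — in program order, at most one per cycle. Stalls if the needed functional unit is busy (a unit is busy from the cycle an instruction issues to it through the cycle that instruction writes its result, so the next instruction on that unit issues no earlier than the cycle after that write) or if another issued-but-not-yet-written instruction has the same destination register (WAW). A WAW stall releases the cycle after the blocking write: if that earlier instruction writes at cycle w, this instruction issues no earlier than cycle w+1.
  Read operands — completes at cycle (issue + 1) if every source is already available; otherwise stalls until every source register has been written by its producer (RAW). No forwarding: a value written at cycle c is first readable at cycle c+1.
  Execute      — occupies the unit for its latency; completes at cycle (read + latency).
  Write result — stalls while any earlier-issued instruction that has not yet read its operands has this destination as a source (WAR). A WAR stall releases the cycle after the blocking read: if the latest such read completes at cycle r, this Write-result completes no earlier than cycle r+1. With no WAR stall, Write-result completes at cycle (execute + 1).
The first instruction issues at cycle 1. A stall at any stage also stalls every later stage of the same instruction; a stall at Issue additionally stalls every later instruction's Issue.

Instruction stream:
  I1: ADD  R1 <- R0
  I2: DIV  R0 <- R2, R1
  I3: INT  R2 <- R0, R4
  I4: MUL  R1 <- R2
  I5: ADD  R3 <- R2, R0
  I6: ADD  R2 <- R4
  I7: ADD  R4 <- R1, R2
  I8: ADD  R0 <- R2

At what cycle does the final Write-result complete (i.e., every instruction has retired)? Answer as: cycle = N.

I1: IS=1 RO=2 EX=4 WR=5
I2: IS=2 RO=6 EX=14 WR=15  [RAW R1: wait I1 write@5]
I3: IS=3 RO=16 EX=17 WR=18  [RAW R0: wait I2 write@15]
I4: IS=6 RO=19 EX=23 WR=24  [WAW R1: wait I1 write@5; RAW R2: wait I3 write@18]
I5: IS=7 RO=19 EX=21 WR=22  [RAW R2: wait I3 write@18]
I6: IS=23 RO=24 EX=26 WR=27  [struct: ADD busy until I5 writes@22]
I7: IS=28 RO=29 EX=31 WR=32  [struct: ADD busy until I6 writes@27]
I8: IS=33 RO=34 EX=36 WR=37  [struct: ADD busy until I7 writes@32]

cycle = 37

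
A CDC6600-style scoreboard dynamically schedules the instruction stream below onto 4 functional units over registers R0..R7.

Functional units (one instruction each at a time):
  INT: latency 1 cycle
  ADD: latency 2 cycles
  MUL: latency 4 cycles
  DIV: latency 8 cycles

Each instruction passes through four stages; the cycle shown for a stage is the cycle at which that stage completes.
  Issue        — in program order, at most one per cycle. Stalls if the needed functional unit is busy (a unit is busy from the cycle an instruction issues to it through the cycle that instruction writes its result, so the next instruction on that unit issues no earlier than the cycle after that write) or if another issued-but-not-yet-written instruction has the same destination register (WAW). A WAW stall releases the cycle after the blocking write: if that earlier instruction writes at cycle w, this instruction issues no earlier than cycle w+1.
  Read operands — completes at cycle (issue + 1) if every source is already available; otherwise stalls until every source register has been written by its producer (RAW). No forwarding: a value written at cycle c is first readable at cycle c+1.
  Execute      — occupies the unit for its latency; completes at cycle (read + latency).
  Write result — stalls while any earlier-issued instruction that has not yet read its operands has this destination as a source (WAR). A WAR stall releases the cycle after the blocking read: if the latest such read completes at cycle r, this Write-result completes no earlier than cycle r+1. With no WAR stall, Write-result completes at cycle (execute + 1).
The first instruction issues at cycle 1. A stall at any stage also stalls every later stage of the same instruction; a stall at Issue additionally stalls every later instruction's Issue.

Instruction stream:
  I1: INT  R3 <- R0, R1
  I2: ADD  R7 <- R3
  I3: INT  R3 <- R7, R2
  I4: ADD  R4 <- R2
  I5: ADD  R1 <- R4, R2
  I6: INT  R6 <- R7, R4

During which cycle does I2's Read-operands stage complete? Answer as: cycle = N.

1) issue 1, read 2, done 3, write 4
2) issue 2, read 5, done 7, write 8  <RAW R3: wait I1 write@4>
3) issue 5, read 9, done 10, write 11  <struct: INT busy until I1 writes@4 / RAW R7: wait I2 write@8>
4) issue 9, read 10, done 12, write 13  <struct: ADD busy until I2 writes@8>
5) issue 14, read 15, done 17, write 18  <struct: ADD busy until I4 writes@13>
6) issue 15, read 16, done 17, write 18

cycle = 5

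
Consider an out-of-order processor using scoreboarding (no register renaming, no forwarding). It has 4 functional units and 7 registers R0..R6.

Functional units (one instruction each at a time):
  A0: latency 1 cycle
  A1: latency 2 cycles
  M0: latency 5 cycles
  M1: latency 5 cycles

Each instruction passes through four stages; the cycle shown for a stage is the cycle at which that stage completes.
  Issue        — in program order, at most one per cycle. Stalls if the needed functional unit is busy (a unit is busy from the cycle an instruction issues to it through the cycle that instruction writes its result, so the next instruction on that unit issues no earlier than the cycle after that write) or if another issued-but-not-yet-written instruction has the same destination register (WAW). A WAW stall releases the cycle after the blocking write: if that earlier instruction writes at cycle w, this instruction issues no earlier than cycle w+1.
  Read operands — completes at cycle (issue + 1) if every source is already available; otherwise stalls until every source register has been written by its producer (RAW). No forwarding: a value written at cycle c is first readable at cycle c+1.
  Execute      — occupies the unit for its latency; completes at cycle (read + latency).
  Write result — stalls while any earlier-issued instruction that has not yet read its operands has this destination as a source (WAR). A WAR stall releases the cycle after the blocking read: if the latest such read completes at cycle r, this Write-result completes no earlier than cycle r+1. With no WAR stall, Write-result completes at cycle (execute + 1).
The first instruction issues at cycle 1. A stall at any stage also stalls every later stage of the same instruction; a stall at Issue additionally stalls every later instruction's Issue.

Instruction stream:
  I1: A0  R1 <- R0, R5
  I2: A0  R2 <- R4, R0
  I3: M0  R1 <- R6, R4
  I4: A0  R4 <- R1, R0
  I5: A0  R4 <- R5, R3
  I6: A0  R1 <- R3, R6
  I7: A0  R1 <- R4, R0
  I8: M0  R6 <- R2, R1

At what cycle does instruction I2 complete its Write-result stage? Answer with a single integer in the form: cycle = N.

cycle = 8

[1] issue I1 (A0)
[2] I1 read-ops
[3] I1 finished on A0
[4] I1→R1
[5] issue I2 (A0)
[6] I2 read-ops, issue I3 (M0)
[7] I2 finished on A0, I3 read-ops
[8] I2→R2
[9] issue I4 (A0)
[12] I3 finished on M0
[13] I3→R1
[14] I4 read-ops
[15] I4 finished on A0
[16] I4→R4
[17] issue I5 (A0)
[18] I5 read-ops
[19] I5 finished on A0
[20] I5→R4
[21] issue I6 (A0)
[22] I6 read-ops
[23] I6 finished on A0
[24] I6→R1
[25] issue I7 (A0)
[26] I7 read-ops, issue I8 (M0)
[27] I7 finished on A0
[28] I7→R1
[29] I8 read-ops
[34] I8 finished on M0
[35] I8→R6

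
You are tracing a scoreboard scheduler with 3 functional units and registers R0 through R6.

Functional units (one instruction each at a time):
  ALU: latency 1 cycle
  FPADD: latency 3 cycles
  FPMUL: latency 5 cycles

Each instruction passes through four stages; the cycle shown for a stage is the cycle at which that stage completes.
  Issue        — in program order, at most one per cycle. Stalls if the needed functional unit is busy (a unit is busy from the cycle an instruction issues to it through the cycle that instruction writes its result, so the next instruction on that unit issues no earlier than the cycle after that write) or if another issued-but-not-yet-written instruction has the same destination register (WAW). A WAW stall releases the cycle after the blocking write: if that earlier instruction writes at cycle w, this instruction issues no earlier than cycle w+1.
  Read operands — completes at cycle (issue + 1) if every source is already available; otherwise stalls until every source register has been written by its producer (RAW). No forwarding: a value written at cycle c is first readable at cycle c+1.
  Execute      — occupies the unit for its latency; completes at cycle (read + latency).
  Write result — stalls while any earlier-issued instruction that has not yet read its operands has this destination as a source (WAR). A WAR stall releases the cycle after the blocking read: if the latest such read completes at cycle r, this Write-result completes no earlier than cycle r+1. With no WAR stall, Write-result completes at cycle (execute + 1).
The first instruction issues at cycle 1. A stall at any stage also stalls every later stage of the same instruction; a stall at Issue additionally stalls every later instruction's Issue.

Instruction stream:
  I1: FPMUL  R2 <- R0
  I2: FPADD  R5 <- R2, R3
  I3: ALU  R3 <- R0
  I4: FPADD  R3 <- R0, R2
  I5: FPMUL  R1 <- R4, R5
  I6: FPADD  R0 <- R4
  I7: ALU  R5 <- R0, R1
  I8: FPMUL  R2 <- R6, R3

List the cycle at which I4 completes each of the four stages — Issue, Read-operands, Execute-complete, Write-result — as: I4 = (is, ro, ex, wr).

I4 = (14, 15, 18, 19)

[1] I1 issues→FPMUL
[2] I1 reads · I2 issues→FPADD
[3] I3 issues→ALU
[4] I3 reads
[5] I3 exec-done
[7] I1 exec-done
[8] I1 writes R2
[9] I2 reads
[10] I3 writes R3
[12] I2 exec-done
[13] I2 writes R5
[14] I4 issues→FPADD
[15] I4 reads · I5 issues→FPMUL
[16] I5 reads
[18] I4 exec-done
[19] I4 writes R3
[20] I6 issues→FPADD
[21] I5 exec-done · I6 reads · I7 issues→ALU
[22] I5 writes R1
[23] I8 issues→FPMUL
[24] I6 exec-done · I8 reads
[25] I6 writes R0
[26] I7 reads
[27] I7 exec-done
[28] I7 writes R5
[29] I8 exec-done
[30] I8 writes R2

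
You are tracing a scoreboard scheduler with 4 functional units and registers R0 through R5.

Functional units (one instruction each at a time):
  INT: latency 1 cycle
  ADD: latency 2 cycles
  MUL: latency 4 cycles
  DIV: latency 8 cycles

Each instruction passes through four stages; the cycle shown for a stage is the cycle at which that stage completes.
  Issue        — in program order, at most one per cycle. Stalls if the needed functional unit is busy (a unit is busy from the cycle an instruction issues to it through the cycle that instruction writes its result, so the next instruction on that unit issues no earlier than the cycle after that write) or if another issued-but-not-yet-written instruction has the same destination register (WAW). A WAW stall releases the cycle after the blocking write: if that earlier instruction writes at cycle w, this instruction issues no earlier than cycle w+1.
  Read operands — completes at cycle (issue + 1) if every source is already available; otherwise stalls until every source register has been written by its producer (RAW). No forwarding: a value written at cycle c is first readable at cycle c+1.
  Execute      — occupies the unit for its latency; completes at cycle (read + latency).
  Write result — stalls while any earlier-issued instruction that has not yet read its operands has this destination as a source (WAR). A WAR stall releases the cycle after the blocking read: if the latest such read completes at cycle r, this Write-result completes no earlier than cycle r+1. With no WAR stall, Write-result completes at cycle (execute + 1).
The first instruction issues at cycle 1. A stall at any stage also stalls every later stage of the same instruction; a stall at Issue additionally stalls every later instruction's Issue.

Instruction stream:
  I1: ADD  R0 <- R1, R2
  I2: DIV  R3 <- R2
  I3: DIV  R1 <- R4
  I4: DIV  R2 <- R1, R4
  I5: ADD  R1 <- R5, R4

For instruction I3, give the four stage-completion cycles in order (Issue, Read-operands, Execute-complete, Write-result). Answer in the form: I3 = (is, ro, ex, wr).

I3 = (13, 14, 22, 23)

cycle 1: I1→ADD
cycle 2: I1 RO | I2→DIV
cycle 3: I2 RO
cycle 4: I1 EX
cycle 5: I1 WR R0
cycle 11: I2 EX
cycle 12: I2 WR R3
cycle 13: I3→DIV
cycle 14: I3 RO
cycle 22: I3 EX
cycle 23: I3 WR R1
cycle 24: I4→DIV
cycle 25: I4 RO | I5→ADD
cycle 26: I5 RO
cycle 28: I5 EX
cycle 29: I5 WR R1
cycle 33: I4 EX
cycle 34: I4 WR R2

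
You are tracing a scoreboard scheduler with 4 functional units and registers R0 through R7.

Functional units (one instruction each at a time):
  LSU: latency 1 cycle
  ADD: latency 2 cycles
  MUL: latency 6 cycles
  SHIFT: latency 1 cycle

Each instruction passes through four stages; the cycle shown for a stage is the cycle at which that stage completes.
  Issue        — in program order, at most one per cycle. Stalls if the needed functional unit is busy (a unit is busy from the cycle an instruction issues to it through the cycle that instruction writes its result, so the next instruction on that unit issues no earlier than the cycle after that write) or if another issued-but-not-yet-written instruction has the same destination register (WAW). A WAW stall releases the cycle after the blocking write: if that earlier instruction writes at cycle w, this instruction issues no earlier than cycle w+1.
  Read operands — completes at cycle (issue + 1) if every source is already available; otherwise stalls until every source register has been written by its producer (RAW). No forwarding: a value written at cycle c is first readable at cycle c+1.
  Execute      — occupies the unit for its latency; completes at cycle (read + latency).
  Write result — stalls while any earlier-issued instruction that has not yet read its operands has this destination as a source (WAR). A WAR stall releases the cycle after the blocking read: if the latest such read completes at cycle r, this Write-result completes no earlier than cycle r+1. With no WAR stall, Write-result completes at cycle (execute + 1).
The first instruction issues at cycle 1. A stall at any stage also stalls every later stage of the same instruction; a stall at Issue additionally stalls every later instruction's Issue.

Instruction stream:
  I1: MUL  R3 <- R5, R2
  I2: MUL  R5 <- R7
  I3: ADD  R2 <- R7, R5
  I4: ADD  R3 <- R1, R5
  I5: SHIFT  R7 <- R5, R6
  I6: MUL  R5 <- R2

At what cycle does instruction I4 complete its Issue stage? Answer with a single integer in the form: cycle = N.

  I1 | 1 | 2 | 8 | 9
  I2 | 10 | 11 | 17 | 18   struct: MUL busy until I1 writes@9
  I3 | 11 | 19 | 21 | 22   RAW R5: wait I2 write@18
  I4 | 23 | 24 | 26 | 27   struct: ADD busy until I3 writes@22
  I5 | 24 | 25 | 26 | 27
  I6 | 25 | 26 | 32 | 33

cycle = 23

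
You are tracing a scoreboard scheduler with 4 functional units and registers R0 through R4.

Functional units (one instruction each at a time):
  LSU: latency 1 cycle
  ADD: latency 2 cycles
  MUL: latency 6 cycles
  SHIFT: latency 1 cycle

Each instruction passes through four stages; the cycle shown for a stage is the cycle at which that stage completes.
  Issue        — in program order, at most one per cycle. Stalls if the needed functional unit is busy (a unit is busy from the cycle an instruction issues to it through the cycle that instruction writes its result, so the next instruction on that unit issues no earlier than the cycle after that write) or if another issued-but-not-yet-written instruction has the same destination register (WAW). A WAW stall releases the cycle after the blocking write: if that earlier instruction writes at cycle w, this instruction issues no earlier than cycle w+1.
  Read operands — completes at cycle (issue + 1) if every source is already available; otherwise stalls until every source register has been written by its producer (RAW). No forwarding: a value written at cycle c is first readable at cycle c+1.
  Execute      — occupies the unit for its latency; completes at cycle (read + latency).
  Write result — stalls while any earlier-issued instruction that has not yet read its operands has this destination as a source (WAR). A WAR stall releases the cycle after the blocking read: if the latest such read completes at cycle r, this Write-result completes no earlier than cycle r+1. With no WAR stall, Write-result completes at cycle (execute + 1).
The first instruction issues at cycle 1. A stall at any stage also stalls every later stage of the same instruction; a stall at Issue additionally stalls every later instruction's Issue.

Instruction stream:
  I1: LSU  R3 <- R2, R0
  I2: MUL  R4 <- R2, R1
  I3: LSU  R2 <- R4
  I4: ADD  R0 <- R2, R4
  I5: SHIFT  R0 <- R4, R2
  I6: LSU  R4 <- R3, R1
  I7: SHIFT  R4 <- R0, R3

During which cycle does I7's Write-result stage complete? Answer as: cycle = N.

cycle = 26

c1: issue I1 (LSU)
c2: I1 read-ops | issue I2 (MUL)
c3: I1 finished on LSU | I2 read-ops
c4: I1→R3
c5: issue I3 (LSU)
c6: issue I4 (ADD)
c9: I2 finished on MUL
c10: I2→R4
c11: I3 read-ops
c12: I3 finished on LSU
c13: I3→R2
c14: I4 read-ops
c16: I4 finished on ADD
c17: I4→R0
c18: issue I5 (SHIFT)
c19: I5 read-ops | issue I6 (LSU)
c20: I5 finished on SHIFT | I6 read-ops
c21: I5→R0 | I6 finished on LSU
c22: I6→R4
c23: issue I7 (SHIFT)
c24: I7 read-ops
c25: I7 finished on SHIFT
c26: I7→R4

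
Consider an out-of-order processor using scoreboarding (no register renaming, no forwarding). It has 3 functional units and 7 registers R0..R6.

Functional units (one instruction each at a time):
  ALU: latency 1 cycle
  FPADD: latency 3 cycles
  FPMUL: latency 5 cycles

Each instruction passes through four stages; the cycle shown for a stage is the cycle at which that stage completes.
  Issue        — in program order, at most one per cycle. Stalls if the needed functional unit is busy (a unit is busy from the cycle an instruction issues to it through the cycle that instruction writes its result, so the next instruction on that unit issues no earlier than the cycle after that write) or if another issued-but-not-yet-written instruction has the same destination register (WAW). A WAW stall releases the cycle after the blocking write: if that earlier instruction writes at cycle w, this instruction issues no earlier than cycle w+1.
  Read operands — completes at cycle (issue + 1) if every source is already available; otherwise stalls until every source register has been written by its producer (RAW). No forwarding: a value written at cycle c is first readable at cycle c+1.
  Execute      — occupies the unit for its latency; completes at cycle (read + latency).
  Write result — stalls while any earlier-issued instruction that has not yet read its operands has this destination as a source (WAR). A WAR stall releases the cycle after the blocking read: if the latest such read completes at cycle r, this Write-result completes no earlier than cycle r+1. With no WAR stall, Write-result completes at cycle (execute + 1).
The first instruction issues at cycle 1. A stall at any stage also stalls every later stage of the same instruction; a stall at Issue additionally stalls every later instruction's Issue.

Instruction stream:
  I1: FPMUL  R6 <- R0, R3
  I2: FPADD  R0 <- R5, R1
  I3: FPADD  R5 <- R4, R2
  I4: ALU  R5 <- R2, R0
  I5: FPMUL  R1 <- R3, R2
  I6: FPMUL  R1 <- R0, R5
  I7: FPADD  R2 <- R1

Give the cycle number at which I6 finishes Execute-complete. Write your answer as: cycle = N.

I1  is:1  ro:2  ex:7  wr:8
I2  is:2  ro:3  ex:6  wr:7
I3  is:8  ro:9  ex:12  wr:13  — struct: FPADD busy until I2 writes@7
I4  is:14  ro:15  ex:16  wr:17  — WAW R5: wait I3 write@13
I5  is:15  ro:16  ex:21  wr:22
I6  is:23  ro:24  ex:29  wr:30  — struct: FPMUL busy until I5 writes@22
I7  is:24  ro:31  ex:34  wr:35  — RAW R1: wait I6 write@30

cycle = 29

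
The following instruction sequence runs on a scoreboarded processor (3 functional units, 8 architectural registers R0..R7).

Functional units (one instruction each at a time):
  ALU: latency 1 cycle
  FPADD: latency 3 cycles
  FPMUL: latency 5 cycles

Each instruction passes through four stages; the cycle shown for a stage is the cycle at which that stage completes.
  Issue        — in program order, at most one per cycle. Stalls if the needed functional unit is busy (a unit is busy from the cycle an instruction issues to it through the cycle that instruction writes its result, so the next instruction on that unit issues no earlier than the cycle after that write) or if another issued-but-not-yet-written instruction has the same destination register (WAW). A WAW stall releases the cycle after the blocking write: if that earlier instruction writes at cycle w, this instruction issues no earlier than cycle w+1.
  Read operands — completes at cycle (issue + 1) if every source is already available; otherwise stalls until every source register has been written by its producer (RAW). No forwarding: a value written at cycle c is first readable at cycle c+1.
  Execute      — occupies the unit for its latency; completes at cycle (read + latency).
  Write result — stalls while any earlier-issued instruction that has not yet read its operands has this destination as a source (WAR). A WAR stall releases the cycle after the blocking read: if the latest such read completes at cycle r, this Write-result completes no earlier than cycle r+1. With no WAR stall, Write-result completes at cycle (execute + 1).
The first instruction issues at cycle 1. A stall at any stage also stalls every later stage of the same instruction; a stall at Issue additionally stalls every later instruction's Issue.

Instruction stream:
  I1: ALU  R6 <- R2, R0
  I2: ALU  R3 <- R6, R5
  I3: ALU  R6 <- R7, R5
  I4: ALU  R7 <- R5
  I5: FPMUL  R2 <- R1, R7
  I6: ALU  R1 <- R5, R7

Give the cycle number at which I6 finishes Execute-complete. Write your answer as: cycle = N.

c1: I1 dispatched to ALU
c2: I1 operands ready
c3: I1 complete
c4: R6←I1
c5: I2 dispatched to ALU
c6: I2 operands ready
c7: I2 complete
c8: R3←I2
c9: I3 dispatched to ALU
c10: I3 operands ready
c11: I3 complete
c12: R6←I3
c13: I4 dispatched to ALU
c14: I4 operands ready; I5 dispatched to FPMUL
c15: I4 complete
c16: R7←I4
c17: I5 operands ready; I6 dispatched to ALU
c18: I6 operands ready
c19: I6 complete
c20: R1←I6
c22: I5 complete
c23: R2←I5

cycle = 19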